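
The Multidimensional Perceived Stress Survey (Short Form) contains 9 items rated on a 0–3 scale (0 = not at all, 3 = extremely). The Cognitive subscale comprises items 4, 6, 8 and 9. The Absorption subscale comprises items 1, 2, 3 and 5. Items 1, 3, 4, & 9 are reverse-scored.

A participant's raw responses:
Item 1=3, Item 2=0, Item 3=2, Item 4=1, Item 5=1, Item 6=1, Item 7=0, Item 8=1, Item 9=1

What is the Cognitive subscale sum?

6

Cognitive items: 4, 6, 8, 9.
Of these, items 4 and 9 are reverse-scored; reverse-coded value = 3 − response.
  item 4: 3 − 1 = 2
  item 6: 1
  item 8: 1
  item 9: 3 − 1 = 2
Sum = 2 + 1 + 1 + 2 = 6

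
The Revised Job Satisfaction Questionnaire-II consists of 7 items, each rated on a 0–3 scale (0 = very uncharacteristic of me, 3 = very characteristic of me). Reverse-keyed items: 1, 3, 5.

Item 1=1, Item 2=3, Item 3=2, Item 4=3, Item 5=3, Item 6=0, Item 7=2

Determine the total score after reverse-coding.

11

Raw sum = 14. Reverse-keyed items: 1, 3, 5; their raw sum = 6.
Each reversal replaces raw with 3 − raw, changing the total by 3 − 2·raw per item.
Total = 14 + 3·3 − 2·6 = 14 + 9 − 12 = 11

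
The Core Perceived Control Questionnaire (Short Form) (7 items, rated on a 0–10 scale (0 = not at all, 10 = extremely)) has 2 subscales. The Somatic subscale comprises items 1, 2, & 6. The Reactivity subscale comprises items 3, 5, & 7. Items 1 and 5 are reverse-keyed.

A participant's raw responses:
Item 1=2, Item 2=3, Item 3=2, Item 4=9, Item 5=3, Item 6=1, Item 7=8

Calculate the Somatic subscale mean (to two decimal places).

Somatic items: 1, 2, 6.
Of these, item 1 is reverse-keyed; reversed = (0+10) − raw = 10 − raw.
  item 1: 10 − 2 = 8
  item 2: 3
  item 6: 1
Sum = 8 + 3 + 1 = 12
Mean = 12 / 3 = 4.00

4.00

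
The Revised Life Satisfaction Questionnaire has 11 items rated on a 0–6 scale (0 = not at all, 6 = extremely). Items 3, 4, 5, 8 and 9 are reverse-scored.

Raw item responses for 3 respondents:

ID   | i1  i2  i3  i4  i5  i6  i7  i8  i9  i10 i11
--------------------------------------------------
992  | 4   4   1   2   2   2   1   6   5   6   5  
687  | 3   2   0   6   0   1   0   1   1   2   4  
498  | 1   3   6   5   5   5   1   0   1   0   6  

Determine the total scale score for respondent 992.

Respondent 992 raw: 4, 4, 1, 2, 2, 2, 1, 6, 5, 6, 5.
Reverse-coded (reverse-coded value = 6 − response):
  item 1: 4
  item 2: 4
  item 3: 6 − 1 = 5
  item 4: 6 − 2 = 4
  item 5: 6 − 2 = 4
  item 6: 2
  item 7: 1
  item 8: 6 − 6 = 0
  item 9: 6 − 5 = 1
  item 10: 6
  item 11: 5
Sum = 4 + 4 + 5 + 4 + 4 + 2 + 1 + 0 + 1 + 6 + 5 = 36

36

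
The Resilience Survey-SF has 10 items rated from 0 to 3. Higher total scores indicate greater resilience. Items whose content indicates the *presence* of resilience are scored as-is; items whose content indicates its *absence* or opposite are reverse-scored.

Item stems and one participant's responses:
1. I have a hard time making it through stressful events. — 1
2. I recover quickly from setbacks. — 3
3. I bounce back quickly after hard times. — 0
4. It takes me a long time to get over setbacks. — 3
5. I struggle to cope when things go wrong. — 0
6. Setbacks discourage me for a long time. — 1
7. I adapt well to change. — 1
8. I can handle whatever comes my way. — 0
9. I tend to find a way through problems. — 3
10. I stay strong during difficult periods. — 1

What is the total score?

Items 1, 4, 5, 6 describe the absence/opposite of resilience → reverse-score.
on a 0–3 scale, reversed = 3 − raw.
  item 1: 3 − 1 = 2
  item 2: 3
  item 3: 0
  item 4: 3 − 3 = 0
  item 5: 3 − 0 = 3
  item 6: 3 − 1 = 2
  item 7: 1
  item 8: 0
  item 9: 3
  item 10: 1
Total = 2 + 3 + 0 + 0 + 3 + 2 + 1 + 0 + 3 + 1 = 15

15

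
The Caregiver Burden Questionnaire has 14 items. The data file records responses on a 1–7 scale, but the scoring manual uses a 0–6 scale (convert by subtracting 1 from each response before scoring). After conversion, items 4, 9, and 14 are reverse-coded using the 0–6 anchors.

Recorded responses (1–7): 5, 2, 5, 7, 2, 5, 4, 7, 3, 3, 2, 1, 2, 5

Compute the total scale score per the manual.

33

Convert to 0–6: 4, 1, 4, 6, 1, 4, 3, 6, 2, 2, 1, 0, 1, 4
Reverse-coded (on a 0–6 scale, reversed = 6 − raw):
  item 4: 6 − 6 = 0
  item 9: 6 − 2 = 4
  item 14: 6 − 4 = 2
Scored: 4, 1, 4, 0, 1, 4, 3, 6, 4, 2, 1, 0, 1, 2
Total = 33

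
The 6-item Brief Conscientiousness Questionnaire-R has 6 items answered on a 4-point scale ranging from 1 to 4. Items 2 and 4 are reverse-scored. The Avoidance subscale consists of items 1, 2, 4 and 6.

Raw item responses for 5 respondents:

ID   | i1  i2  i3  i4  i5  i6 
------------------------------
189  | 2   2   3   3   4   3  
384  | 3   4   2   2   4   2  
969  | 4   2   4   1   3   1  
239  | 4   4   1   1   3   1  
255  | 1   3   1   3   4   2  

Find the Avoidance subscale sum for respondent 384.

Respondent 384 raw: 3, 4, 2, 2, 4, 2.
Avoidance items: 1, 2, 4, 6.
Reverse-coded (on a 1–4 scale, reversed = 5 − raw):
  item 1: 3
  item 2: 5 − 4 = 1
  item 4: 5 − 2 = 3
  item 6: 2
Sum = 3 + 1 + 3 + 2 = 9

9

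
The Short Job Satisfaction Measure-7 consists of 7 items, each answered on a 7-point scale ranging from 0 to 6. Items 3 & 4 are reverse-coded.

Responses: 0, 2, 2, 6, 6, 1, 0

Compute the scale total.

13

Raw sum = 17. Reverse-coded items: 3, 4; their raw sum = 8.
Each reversal replaces raw with 6 − raw, changing the total by 6 − 2·raw per item.
Total = 17 + 2·6 − 2·8 = 17 + 12 − 16 = 13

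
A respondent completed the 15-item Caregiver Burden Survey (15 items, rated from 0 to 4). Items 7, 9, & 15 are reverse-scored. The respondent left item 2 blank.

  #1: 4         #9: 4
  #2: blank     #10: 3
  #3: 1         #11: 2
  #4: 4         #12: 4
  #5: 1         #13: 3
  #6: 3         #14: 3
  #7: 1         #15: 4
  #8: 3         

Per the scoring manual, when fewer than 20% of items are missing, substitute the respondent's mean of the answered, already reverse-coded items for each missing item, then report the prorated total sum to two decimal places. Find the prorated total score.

36.43

Reverse-coded (on a 0–4 scale, reversed = 4 − raw):
  item 7: 4 − 1 = 3
  item 9: 4 − 4 = 0
  item 15: 4 − 4 = 0
Completed scored items (14 of 15): 4, 1, 4, 1, 3, 3, 3, 0, 3, 2, 4, 3, 3, 0; sum = 34.
Person mean = 34 / 14 ≈ 2.4286
Prorated total = (34 / 14) × 15 = 36.43 (to 2 dp)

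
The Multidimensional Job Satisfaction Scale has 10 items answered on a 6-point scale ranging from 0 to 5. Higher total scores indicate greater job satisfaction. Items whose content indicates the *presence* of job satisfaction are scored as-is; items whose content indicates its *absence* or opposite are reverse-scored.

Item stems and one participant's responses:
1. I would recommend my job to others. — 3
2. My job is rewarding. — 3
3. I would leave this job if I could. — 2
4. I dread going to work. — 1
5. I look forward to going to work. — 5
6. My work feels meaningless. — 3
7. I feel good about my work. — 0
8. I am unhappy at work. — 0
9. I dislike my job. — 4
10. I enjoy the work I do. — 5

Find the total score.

Items 3, 4, 6, 8, 9 describe the absence/opposite of job satisfaction → reverse-score.
reverse-coded value = 5 − response.
  item 1: 3
  item 2: 3
  item 3: 5 − 2 = 3
  item 4: 5 − 1 = 4
  item 5: 5
  item 6: 5 − 3 = 2
  item 7: 0
  item 8: 5 − 0 = 5
  item 9: 5 − 4 = 1
  item 10: 5
Total = 3 + 3 + 3 + 4 + 5 + 2 + 0 + 5 + 1 + 5 = 31

31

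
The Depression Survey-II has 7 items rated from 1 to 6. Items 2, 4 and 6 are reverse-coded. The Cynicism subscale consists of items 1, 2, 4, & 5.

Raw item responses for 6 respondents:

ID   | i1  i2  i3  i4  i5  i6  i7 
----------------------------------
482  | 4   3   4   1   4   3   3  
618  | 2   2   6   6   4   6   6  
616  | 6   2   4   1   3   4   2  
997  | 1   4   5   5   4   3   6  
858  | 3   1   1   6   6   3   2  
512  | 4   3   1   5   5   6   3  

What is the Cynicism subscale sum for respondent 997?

10

Respondent 997 raw: 1, 4, 5, 5, 4, 3, 6.
Cynicism items: 1, 2, 4, 5.
Reverse-coded (reversed = (1+6) − raw = 7 − raw):
  item 1: 1
  item 2: 7 − 4 = 3
  item 4: 7 − 5 = 2
  item 5: 4
Sum = 1 + 3 + 2 + 4 = 10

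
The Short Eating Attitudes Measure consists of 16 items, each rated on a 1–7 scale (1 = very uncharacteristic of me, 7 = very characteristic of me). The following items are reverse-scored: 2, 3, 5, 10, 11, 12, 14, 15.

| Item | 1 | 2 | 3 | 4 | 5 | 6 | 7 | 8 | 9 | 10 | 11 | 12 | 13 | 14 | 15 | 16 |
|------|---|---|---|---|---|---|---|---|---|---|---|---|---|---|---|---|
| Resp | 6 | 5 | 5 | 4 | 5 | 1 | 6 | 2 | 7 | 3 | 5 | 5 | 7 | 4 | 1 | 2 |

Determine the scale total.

Raw sum = 68. Reverse-scored items: 2, 3, 5, 10, 11, 12, 14, 15; their raw sum = 33.
Each reversal replaces raw with 8 − raw, changing the total by 8 − 2·raw per item.
Total = 68 + 8·8 − 2·33 = 68 + 64 − 66 = 66

66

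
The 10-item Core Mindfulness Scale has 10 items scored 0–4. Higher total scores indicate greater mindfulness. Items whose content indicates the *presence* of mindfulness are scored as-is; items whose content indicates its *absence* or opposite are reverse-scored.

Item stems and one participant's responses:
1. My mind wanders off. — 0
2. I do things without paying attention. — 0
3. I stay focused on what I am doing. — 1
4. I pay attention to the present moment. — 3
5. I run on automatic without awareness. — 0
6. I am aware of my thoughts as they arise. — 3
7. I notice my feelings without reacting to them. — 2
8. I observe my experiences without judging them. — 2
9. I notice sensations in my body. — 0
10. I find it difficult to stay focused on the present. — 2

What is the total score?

Items 1, 2, 5, 10 describe the absence/opposite of mindfulness → reverse-score.
reverse-coded value = 4 − response.
  item 1: 4 − 0 = 4
  item 2: 4 − 0 = 4
  item 3: 1
  item 4: 3
  item 5: 4 − 0 = 4
  item 6: 3
  item 7: 2
  item 8: 2
  item 9: 0
  item 10: 4 − 2 = 2
Total = 4 + 4 + 1 + 3 + 4 + 3 + 2 + 2 + 0 + 2 = 25

25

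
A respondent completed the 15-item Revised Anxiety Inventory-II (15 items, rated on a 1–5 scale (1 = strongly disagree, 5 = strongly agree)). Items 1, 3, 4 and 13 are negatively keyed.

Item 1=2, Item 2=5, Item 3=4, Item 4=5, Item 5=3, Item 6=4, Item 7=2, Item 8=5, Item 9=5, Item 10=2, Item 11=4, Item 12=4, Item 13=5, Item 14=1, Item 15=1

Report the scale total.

44

Reversing items 1, 3, 4, and 13 with 6 − raw:
Total = (6−2) + 5 + (6−4) + (6−5) + 3 + 4 + 2 + 5 + 5 + 2 + 4 + 4 + (6−5) + 1 + 1
      = 4 + 5 + 2 + 1 + 3 + 4 + 2 + 5 + 5 + 2 + 4 + 4 + 1 + 1 + 1 = 44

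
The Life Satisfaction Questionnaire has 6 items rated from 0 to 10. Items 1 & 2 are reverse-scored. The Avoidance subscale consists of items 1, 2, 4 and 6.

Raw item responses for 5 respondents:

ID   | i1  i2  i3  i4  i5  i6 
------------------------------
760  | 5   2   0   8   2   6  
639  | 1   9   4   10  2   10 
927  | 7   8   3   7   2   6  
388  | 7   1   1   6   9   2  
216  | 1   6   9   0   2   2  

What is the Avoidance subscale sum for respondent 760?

Respondent 760 raw: 5, 2, 0, 8, 2, 6.
Avoidance items: 1, 2, 4, 6.
Reverse-coded (reversed = (0+10) − raw = 10 − raw):
  item 1: 10 − 5 = 5
  item 2: 10 − 2 = 8
  item 4: 8
  item 6: 6
Sum = 5 + 8 + 8 + 6 = 27

27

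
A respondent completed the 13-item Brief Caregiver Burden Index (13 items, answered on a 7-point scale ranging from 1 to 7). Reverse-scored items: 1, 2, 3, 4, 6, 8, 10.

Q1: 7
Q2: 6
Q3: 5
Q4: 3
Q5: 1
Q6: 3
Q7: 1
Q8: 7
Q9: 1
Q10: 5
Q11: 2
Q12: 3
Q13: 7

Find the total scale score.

35

Reverse-coded items (reverse-coded value = 8 − response):
  item 1: 8 − 7 = 1
  item 2: 8 − 6 = 2
  item 3: 8 − 5 = 3
  item 4: 8 − 3 = 5
  item 6: 8 − 3 = 5
  item 8: 8 − 7 = 1
  item 10: 8 − 5 = 3
Scored responses: 1, 2, 3, 5, 1, 5, 1, 1, 1, 3, 2, 3, 7
Total = 1 + 2 + 3 + 5 + 1 + 5 + 1 + 1 + 1 + 3 + 2 + 3 + 7 = 35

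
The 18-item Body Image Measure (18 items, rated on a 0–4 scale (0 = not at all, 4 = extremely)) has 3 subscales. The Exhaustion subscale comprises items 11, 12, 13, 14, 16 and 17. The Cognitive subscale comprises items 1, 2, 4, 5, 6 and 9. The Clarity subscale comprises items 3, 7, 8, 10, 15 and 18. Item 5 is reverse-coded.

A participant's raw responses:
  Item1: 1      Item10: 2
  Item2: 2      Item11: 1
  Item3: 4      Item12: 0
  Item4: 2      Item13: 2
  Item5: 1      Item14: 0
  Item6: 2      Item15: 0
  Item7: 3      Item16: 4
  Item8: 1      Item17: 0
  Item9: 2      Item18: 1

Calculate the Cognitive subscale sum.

12

Cognitive items: 1, 2, 4, 5, 6, 9.
Of these, item 5 is reverse-coded; reverse-coded value = 4 − response.
  item 1: 1
  item 2: 2
  item 4: 2
  item 5: 4 − 1 = 3
  item 6: 2
  item 9: 2
Sum = 1 + 2 + 2 + 3 + 2 + 2 = 12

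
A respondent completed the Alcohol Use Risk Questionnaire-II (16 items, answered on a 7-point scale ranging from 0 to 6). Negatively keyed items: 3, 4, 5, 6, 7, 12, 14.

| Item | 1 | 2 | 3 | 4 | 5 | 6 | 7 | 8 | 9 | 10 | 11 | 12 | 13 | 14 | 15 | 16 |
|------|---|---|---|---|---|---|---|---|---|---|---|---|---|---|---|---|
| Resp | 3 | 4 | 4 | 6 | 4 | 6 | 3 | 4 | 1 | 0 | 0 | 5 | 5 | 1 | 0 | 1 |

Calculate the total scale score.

31

Reverse-coded items (on a 0–6 scale, reversed = 6 − raw):
  item 3: 6 − 4 = 2
  item 4: 6 − 6 = 0
  item 5: 6 − 4 = 2
  item 6: 6 − 6 = 0
  item 7: 6 − 3 = 3
  item 12: 6 − 5 = 1
  item 14: 6 − 1 = 5
Scored items: 3, 4, 2, 0, 2, 0, 3, 4, 1, 0, 0, 1, 5, 5, 0, 1
Total = 3 + 4 + 2 + 0 + 2 + 0 + 3 + 4 + 1 + 0 + 0 + 1 + 5 + 5 + 0 + 1 = 31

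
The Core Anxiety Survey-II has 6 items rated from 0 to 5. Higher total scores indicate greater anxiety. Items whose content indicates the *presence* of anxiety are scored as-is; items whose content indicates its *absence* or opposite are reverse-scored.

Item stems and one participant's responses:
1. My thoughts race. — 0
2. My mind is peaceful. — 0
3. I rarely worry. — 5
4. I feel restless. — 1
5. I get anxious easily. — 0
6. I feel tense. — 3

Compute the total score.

9

Items 2, 3 describe the absence/opposite of anxiety → reverse-score.
on a 0–5 scale, reversed = 5 − raw.
  item 1: 0
  item 2: 5 − 0 = 5
  item 3: 5 − 5 = 0
  item 4: 1
  item 5: 0
  item 6: 3
Total = 0 + 5 + 0 + 1 + 0 + 3 = 9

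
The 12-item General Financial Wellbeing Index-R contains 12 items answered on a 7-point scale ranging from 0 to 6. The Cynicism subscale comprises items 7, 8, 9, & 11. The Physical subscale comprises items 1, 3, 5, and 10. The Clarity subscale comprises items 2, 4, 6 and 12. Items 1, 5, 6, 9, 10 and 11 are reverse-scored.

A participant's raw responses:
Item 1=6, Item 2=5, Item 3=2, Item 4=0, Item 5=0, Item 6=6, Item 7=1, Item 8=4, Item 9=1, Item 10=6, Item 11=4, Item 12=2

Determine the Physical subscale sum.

Physical items: 1, 3, 5, 10.
Of these, items 1, 5, and 10 are reverse-scored; on a 0–6 scale, reversed = 6 − raw.
  item 1: 6 − 6 = 0
  item 3: 2
  item 5: 6 − 0 = 6
  item 10: 6 − 6 = 0
Sum = 0 + 2 + 6 + 0 = 8

8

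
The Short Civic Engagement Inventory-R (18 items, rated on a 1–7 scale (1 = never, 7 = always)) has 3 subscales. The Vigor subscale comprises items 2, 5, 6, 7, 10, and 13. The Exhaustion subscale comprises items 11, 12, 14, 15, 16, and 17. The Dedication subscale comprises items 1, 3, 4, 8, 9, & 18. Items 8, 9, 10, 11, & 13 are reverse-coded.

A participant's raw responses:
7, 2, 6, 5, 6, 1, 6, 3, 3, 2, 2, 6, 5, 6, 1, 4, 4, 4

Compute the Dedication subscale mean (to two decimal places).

5.33

Dedication items: 1, 3, 4, 8, 9, 18.
Of these, items 8 and 9 are reverse-coded; reversed = (1+7) − raw = 8 − raw.
  item 1: 7
  item 3: 6
  item 4: 5
  item 8: 8 − 3 = 5
  item 9: 8 − 3 = 5
  item 18: 4
Sum = 7 + 6 + 5 + 5 + 5 + 4 = 32
Mean = 32 / 6 = 5.33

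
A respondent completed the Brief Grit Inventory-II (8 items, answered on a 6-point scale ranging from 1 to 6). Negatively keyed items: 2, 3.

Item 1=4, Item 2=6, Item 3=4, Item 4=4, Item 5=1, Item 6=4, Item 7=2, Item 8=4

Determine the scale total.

Raw sum = 29. Negatively keyed items: 2, 3; their raw sum = 10.
Each reversal replaces raw with 7 − raw, changing the total by 7 − 2·raw per item.
Total = 29 + 2·7 − 2·10 = 29 + 14 − 20 = 23

23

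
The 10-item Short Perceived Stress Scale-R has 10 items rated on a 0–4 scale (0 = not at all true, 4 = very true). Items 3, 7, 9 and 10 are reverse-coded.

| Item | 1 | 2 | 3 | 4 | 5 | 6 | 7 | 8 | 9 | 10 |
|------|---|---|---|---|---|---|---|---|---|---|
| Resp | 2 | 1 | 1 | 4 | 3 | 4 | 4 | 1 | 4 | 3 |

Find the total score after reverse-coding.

19

Reverse-coded items (reversed = (0+4) − raw = 4 − raw):
  item 3: 4 − 1 = 3
  item 7: 4 − 4 = 0
  item 9: 4 − 4 = 0
  item 10: 4 − 3 = 1
Scored items: 2, 1, 3, 4, 3, 4, 0, 1, 0, 1
Total = 2 + 1 + 3 + 4 + 3 + 4 + 0 + 1 + 0 + 1 = 19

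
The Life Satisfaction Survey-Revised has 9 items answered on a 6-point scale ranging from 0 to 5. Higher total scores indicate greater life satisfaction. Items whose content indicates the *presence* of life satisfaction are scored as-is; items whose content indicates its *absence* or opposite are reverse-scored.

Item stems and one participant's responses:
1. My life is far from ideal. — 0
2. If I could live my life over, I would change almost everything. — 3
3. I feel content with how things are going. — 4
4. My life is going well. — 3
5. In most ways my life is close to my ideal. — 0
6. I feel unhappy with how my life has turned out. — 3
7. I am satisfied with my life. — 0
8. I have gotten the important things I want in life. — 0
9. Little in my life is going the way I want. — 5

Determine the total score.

16

Items 1, 2, 6, 9 describe the absence/opposite of life satisfaction → reverse-score.
on a 0–5 scale, reversed = 5 − raw.
  item 1: 5 − 0 = 5
  item 2: 5 − 3 = 2
  item 3: 4
  item 4: 3
  item 5: 0
  item 6: 5 − 3 = 2
  item 7: 0
  item 8: 0
  item 9: 5 − 5 = 0
Total = 5 + 2 + 4 + 3 + 0 + 2 + 0 + 0 + 0 = 16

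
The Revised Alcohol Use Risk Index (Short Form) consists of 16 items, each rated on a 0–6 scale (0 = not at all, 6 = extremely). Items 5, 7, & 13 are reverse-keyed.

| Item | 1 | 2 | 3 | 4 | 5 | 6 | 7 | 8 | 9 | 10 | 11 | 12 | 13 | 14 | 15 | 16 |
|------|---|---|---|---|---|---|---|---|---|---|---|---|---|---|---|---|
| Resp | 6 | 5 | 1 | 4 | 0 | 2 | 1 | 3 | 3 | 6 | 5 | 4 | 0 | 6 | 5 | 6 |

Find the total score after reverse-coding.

73

Reversing items 5, 7, & 13 with 6 − raw:
Total = 6 + 5 + 1 + 4 + (6−0) + 2 + (6−1) + 3 + 3 + 6 + 5 + 4 + (6−0) + 6 + 5 + 6
      = 6 + 5 + 1 + 4 + 6 + 2 + 5 + 3 + 3 + 6 + 5 + 4 + 6 + 6 + 5 + 6 = 73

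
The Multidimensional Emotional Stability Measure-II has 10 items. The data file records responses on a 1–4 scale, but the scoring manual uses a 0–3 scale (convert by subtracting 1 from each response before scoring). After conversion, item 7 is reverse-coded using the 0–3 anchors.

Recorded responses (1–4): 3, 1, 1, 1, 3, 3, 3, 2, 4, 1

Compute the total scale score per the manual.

11

Convert to 0–3: 2, 0, 0, 0, 2, 2, 2, 1, 3, 0
Reverse-coded (reversed = (0+3) − raw = 3 − raw):
  item 7: 3 − 2 = 1
Scored: 2, 0, 0, 0, 2, 2, 1, 1, 3, 0
Total = 11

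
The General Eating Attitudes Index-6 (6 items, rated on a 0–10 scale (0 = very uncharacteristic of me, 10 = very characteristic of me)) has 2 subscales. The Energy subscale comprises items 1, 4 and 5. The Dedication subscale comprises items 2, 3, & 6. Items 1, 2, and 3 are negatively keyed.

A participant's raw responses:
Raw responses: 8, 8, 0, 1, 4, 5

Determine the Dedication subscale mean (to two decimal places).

5.67

Dedication items: 2, 3, 6.
Of these, items 2 and 3 are negatively keyed; reverse-coded value = 10 − response.
  item 2: 10 − 8 = 2
  item 3: 10 − 0 = 10
  item 6: 5
Sum = 2 + 10 + 5 = 17
Mean = 17 / 3 = 5.67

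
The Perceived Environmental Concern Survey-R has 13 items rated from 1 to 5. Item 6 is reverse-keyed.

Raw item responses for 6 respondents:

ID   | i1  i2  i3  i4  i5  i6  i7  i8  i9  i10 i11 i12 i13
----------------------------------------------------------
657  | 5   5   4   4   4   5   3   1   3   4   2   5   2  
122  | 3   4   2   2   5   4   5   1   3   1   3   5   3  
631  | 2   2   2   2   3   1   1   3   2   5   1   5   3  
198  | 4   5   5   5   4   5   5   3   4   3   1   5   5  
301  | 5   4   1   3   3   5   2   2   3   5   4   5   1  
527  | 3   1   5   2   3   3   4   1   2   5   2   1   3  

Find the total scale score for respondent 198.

Respondent 198 raw: 4, 5, 5, 5, 4, 5, 5, 3, 4, 3, 1, 5, 5.
Reverse-coded (reversed = (1+5) − raw = 6 − raw):
  item 1: 4
  item 2: 5
  item 3: 5
  item 4: 5
  item 5: 4
  item 6: 6 − 5 = 1
  item 7: 5
  item 8: 3
  item 9: 4
  item 10: 3
  item 11: 1
  item 12: 5
  item 13: 5
Sum = 4 + 5 + 5 + 5 + 4 + 1 + 5 + 3 + 4 + 3 + 1 + 5 + 5 = 50

50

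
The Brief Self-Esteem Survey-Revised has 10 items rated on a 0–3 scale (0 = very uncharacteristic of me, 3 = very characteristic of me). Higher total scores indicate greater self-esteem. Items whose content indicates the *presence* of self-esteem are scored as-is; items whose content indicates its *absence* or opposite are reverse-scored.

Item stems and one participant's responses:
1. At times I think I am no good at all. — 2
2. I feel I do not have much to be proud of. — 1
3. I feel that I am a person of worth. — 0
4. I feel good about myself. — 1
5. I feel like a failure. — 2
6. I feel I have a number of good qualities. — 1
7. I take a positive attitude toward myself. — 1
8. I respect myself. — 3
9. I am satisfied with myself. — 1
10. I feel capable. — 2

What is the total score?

Items 1, 2, 5 describe the absence/opposite of self-esteem → reverse-score.
on a 0–3 scale, reversed = 3 − raw.
  item 1: 3 − 2 = 1
  item 2: 3 − 1 = 2
  item 3: 0
  item 4: 1
  item 5: 3 − 2 = 1
  item 6: 1
  item 7: 1
  item 8: 3
  item 9: 1
  item 10: 2
Total = 1 + 2 + 0 + 1 + 1 + 1 + 1 + 3 + 1 + 2 = 13

13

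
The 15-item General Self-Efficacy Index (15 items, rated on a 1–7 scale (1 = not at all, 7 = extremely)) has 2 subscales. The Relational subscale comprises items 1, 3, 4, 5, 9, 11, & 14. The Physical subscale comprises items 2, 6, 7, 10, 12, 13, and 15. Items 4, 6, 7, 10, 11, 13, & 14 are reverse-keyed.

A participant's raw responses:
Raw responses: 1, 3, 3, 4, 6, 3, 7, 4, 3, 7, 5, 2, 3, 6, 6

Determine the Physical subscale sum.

23

Physical items: 2, 6, 7, 10, 12, 13, 15.
Of these, items 6, 7, 10 and 13 are reverse-keyed; reverse-coded value = 8 − response.
  item 2: 3
  item 6: 8 − 3 = 5
  item 7: 8 − 7 = 1
  item 10: 8 − 7 = 1
  item 12: 2
  item 13: 8 − 3 = 5
  item 15: 6
Sum = 3 + 5 + 1 + 1 + 2 + 5 + 6 = 23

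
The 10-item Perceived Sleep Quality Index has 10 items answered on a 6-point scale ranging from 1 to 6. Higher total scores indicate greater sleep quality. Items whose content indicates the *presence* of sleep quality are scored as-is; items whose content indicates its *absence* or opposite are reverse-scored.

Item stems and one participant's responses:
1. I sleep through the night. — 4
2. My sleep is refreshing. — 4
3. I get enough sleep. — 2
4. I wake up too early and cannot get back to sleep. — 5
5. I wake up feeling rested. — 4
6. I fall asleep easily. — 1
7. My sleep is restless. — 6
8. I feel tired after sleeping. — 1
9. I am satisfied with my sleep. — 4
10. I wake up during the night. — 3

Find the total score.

32

Items 4, 7, 8, 10 describe the absence/opposite of sleep quality → reverse-score.
reversed = (1+6) − raw = 7 − raw.
  item 1: 4
  item 2: 4
  item 3: 2
  item 4: 7 − 5 = 2
  item 5: 4
  item 6: 1
  item 7: 7 − 6 = 1
  item 8: 7 − 1 = 6
  item 9: 4
  item 10: 7 − 3 = 4
Total = 4 + 4 + 2 + 2 + 4 + 1 + 1 + 6 + 4 + 4 = 32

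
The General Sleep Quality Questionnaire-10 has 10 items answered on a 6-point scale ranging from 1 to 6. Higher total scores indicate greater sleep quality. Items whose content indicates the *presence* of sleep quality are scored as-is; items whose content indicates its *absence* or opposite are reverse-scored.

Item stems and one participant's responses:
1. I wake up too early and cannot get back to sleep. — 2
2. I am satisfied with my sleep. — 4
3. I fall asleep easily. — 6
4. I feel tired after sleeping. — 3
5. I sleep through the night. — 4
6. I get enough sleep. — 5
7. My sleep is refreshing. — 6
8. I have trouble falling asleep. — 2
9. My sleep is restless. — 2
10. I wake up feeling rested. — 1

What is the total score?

45

Items 1, 4, 8, 9 describe the absence/opposite of sleep quality → reverse-score.
reversed = (1+6) − raw = 7 − raw.
  item 1: 7 − 2 = 5
  item 2: 4
  item 3: 6
  item 4: 7 − 3 = 4
  item 5: 4
  item 6: 5
  item 7: 6
  item 8: 7 − 2 = 5
  item 9: 7 − 2 = 5
  item 10: 1
Total = 5 + 4 + 6 + 4 + 4 + 5 + 6 + 5 + 5 + 1 = 45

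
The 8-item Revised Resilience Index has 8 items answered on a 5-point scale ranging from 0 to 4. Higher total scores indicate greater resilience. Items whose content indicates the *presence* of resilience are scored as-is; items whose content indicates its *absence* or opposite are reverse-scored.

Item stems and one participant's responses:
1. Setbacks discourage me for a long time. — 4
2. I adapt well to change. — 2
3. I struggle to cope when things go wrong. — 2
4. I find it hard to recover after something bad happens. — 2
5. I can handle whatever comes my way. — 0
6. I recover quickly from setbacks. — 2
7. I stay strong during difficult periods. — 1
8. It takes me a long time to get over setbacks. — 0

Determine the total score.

13

Items 1, 3, 4, 8 describe the absence/opposite of resilience → reverse-score.
reversed = (0+4) − raw = 4 − raw.
  item 1: 4 − 4 = 0
  item 2: 2
  item 3: 4 − 2 = 2
  item 4: 4 − 2 = 2
  item 5: 0
  item 6: 2
  item 7: 1
  item 8: 4 − 0 = 4
Total = 0 + 2 + 2 + 2 + 0 + 2 + 1 + 4 = 13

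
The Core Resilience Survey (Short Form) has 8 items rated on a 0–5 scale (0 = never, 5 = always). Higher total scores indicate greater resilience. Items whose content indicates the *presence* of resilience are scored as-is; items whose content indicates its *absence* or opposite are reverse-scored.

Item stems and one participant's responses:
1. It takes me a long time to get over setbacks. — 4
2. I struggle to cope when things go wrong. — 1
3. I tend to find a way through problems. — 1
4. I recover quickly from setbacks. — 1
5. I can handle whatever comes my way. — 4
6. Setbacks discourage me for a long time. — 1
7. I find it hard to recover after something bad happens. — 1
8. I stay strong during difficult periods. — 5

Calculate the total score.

Items 1, 2, 6, 7 describe the absence/opposite of resilience → reverse-score.
on a 0–5 scale, reversed = 5 − raw.
  item 1: 5 − 4 = 1
  item 2: 5 − 1 = 4
  item 3: 1
  item 4: 1
  item 5: 4
  item 6: 5 − 1 = 4
  item 7: 5 − 1 = 4
  item 8: 5
Total = 1 + 4 + 1 + 1 + 4 + 4 + 4 + 5 = 24

24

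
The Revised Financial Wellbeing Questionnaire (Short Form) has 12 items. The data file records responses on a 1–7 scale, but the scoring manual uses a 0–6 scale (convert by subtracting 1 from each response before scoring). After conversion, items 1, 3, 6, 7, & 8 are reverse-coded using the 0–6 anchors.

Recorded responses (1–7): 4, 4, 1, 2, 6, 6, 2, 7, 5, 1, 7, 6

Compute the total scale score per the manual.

39

Convert to 0–6: 3, 3, 0, 1, 5, 5, 1, 6, 4, 0, 6, 5
Reverse-coded (reverse-coded value = 6 − response):
  item 1: 6 − 3 = 3
  item 3: 6 − 0 = 6
  item 6: 6 − 5 = 1
  item 7: 6 − 1 = 5
  item 8: 6 − 6 = 0
Scored: 3, 3, 6, 1, 5, 1, 5, 0, 4, 0, 6, 5
Total = 39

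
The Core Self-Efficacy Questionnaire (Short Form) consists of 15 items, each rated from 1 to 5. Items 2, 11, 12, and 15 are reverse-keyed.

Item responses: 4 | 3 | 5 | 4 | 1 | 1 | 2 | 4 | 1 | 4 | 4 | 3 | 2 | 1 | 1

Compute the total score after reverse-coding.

42

Raw sum = 40. Reverse-keyed items: 2, 11, 12, 15; their raw sum = 11.
Each reversal replaces raw with 6 − raw, changing the total by 6 − 2·raw per item.
Total = 40 + 4·6 − 2·11 = 40 + 24 − 22 = 42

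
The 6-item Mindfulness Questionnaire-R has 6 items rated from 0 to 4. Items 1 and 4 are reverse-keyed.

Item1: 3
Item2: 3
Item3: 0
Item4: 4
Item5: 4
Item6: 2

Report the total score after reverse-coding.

Reversing items 1 and 4 with 4 − raw:
Total = (4−3) + 3 + 0 + (4−4) + 4 + 2
      = 1 + 3 + 0 + 0 + 4 + 2 = 10

10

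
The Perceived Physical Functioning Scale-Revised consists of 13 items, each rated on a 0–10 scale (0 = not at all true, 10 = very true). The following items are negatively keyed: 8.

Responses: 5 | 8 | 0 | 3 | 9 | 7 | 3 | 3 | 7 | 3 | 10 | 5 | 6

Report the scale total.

73

Apply reverse scoring (reversed = (0+10) − raw = 10 − raw):
  item 8: 10 − 3 = 7
After reverse-coding: 5, 8, 0, 3, 9, 7, 3, 7, 7, 3, 10, 5, 6
Total = 5 + 8 + 0 + 3 + 9 + 7 + 3 + 7 + 7 + 3 + 10 + 5 + 6 = 73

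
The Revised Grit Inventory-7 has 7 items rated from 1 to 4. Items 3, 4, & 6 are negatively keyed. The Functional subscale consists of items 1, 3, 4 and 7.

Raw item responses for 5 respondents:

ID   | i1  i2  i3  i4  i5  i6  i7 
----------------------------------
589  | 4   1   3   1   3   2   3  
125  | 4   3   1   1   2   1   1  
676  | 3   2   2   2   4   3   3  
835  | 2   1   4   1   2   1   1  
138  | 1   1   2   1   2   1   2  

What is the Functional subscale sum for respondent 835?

Respondent 835 raw: 2, 1, 4, 1, 2, 1, 1.
Functional items: 1, 3, 4, 7.
Reverse-coded (reverse-coded value = 5 − response):
  item 1: 2
  item 3: 5 − 4 = 1
  item 4: 5 − 1 = 4
  item 7: 1
Sum = 2 + 1 + 4 + 1 = 8

8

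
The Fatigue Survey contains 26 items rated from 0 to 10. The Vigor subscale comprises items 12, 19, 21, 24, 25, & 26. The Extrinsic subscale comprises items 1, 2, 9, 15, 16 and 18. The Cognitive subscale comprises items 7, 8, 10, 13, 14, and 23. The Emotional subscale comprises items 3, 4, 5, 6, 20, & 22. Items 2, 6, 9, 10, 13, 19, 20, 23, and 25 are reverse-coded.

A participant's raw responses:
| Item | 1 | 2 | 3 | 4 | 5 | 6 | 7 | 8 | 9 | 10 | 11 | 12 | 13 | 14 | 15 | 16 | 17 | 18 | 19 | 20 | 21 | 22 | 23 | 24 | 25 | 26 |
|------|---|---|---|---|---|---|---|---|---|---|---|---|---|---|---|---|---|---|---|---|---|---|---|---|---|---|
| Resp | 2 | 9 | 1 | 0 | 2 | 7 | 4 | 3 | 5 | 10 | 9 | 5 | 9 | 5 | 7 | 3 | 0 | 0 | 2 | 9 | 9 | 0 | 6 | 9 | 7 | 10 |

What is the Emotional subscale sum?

7

Emotional items: 3, 4, 5, 6, 20, 22.
Of these, items 6 & 20 are reverse-coded; on a 0–10 scale, reversed = 10 − raw.
  item 3: 1
  item 4: 0
  item 5: 2
  item 6: 10 − 7 = 3
  item 20: 10 − 9 = 1
  item 22: 0
Sum = 1 + 0 + 2 + 3 + 1 + 0 = 7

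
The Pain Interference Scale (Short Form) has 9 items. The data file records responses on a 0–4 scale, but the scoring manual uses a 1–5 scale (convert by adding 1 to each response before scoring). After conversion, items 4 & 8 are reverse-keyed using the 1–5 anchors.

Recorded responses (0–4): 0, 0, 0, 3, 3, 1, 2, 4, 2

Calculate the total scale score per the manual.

Convert to 1–5: 1, 1, 1, 4, 4, 2, 3, 5, 3
Reverse-coded (reverse-coded value = 6 − response):
  item 4: 6 − 4 = 2
  item 8: 6 − 5 = 1
Scored: 1, 1, 1, 2, 4, 2, 3, 1, 3
Total = 18

18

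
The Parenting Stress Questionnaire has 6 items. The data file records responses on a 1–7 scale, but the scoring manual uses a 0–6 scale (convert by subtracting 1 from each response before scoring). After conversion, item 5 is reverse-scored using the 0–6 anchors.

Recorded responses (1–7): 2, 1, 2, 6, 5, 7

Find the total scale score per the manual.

Convert to 0–6: 1, 0, 1, 5, 4, 6
Reverse-coded (on a 0–6 scale, reversed = 6 − raw):
  item 5: 6 − 4 = 2
Scored: 1, 0, 1, 5, 2, 6
Total = 15

15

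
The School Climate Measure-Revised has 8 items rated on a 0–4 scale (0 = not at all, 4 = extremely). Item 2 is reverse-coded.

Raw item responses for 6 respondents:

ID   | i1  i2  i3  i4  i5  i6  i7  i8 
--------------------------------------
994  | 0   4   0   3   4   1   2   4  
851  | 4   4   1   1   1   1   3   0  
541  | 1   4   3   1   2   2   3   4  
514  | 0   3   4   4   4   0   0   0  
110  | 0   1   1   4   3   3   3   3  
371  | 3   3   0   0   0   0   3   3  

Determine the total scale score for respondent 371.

Respondent 371 raw: 3, 3, 0, 0, 0, 0, 3, 3.
Reverse-coded (reversed = (0+4) − raw = 4 − raw):
  item 1: 3
  item 2: 4 − 3 = 1
  item 3: 0
  item 4: 0
  item 5: 0
  item 6: 0
  item 7: 3
  item 8: 3
Sum = 3 + 1 + 0 + 0 + 0 + 0 + 3 + 3 = 10

10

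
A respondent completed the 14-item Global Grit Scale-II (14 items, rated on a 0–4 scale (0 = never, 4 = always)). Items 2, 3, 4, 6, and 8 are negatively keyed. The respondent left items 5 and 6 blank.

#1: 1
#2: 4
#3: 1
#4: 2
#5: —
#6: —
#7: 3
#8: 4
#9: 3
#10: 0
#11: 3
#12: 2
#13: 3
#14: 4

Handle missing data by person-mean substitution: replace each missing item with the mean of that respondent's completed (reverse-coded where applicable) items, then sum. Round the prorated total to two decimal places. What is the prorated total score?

Reverse-coded (reverse-coded value = 4 − response):
  item 2: 4 − 4 = 0
  item 3: 4 − 1 = 3
  item 4: 4 − 2 = 2
  item 8: 4 − 4 = 0
Completed scored items (12 of 14): 1, 0, 3, 2, 3, 0, 3, 0, 3, 2, 3, 4; sum = 24.
Person mean = 24 / 12 ≈ 2.0000
Prorated total = (24 / 12) × 14 = 28.00 (to 2 dp)

28.00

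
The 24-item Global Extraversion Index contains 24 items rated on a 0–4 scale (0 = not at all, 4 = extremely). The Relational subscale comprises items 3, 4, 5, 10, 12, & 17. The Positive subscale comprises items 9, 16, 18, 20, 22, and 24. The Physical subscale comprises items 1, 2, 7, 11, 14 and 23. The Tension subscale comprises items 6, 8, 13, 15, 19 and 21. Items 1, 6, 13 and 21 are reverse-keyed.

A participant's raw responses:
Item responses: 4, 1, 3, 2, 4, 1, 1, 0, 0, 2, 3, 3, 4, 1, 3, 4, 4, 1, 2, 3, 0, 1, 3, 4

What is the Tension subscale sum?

12

Tension items: 6, 8, 13, 15, 19, 21.
Of these, items 6, 13, and 21 are reverse-keyed; on a 0–4 scale, reversed = 4 − raw.
  item 6: 4 − 1 = 3
  item 8: 0
  item 13: 4 − 4 = 0
  item 15: 3
  item 19: 2
  item 21: 4 − 0 = 4
Sum = 3 + 0 + 0 + 3 + 2 + 4 = 12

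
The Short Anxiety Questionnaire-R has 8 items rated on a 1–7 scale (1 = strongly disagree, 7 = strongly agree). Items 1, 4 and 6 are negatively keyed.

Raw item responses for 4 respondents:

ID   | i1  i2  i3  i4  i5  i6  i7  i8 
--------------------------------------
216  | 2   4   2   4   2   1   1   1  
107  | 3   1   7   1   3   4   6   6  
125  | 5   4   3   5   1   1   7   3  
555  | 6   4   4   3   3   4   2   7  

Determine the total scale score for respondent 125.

31

Respondent 125 raw: 5, 4, 3, 5, 1, 1, 7, 3.
Reverse-coded (reversed = (1+7) − raw = 8 − raw):
  item 1: 8 − 5 = 3
  item 2: 4
  item 3: 3
  item 4: 8 − 5 = 3
  item 5: 1
  item 6: 8 − 1 = 7
  item 7: 7
  item 8: 3
Sum = 3 + 4 + 3 + 3 + 1 + 7 + 7 + 3 = 31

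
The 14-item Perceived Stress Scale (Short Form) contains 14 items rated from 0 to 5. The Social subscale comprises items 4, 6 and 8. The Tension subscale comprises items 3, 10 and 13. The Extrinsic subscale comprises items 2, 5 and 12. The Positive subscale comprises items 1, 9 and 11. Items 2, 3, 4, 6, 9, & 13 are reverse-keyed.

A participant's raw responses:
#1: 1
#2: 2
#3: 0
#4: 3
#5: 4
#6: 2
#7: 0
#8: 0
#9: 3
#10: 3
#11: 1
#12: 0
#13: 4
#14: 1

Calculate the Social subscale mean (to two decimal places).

1.67

Social items: 4, 6, 8.
Of these, items 4 and 6 are reverse-keyed; reverse-coded value = 5 − response.
  item 4: 5 − 3 = 2
  item 6: 5 − 2 = 3
  item 8: 0
Sum = 2 + 3 + 0 = 5
Mean = 5 / 3 = 1.67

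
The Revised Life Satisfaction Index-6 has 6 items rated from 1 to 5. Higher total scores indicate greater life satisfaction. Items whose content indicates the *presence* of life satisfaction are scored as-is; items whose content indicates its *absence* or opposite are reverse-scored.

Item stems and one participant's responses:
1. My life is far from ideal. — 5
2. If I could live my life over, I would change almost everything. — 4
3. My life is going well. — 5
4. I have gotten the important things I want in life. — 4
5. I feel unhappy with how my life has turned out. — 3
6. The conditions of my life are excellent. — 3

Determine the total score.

Items 1, 2, 5 describe the absence/opposite of life satisfaction → reverse-score.
reverse-coded value = 6 − response.
  item 1: 6 − 5 = 1
  item 2: 6 − 4 = 2
  item 3: 5
  item 4: 4
  item 5: 6 − 3 = 3
  item 6: 3
Total = 1 + 2 + 5 + 4 + 3 + 3 = 18

18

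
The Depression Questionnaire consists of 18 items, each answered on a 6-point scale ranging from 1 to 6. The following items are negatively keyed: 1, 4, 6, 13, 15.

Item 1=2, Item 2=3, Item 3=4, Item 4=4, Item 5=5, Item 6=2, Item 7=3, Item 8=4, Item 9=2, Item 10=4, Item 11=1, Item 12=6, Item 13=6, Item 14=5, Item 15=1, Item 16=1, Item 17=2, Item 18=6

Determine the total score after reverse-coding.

66

Reverse-coded items (on a 1–6 scale, reversed = 7 − raw):
  item 1: 7 − 2 = 5
  item 4: 7 − 4 = 3
  item 6: 7 − 2 = 5
  item 13: 7 − 6 = 1
  item 15: 7 − 1 = 6
Scored items: 5, 3, 4, 3, 5, 5, 3, 4, 2, 4, 1, 6, 1, 5, 6, 1, 2, 6
Total = 5 + 3 + 4 + 3 + 5 + 5 + 3 + 4 + 2 + 4 + 1 + 6 + 1 + 5 + 6 + 1 + 2 + 6 = 66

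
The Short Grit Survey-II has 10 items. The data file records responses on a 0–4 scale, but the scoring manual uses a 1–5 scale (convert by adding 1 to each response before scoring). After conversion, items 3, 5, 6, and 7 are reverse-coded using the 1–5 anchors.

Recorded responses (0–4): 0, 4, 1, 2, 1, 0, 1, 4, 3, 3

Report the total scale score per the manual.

Convert to 1–5: 1, 5, 2, 3, 2, 1, 2, 5, 4, 4
Reverse-coded (reversed = (1+5) − raw = 6 − raw):
  item 3: 6 − 2 = 4
  item 5: 6 − 2 = 4
  item 6: 6 − 1 = 5
  item 7: 6 − 2 = 4
Scored: 1, 5, 4, 3, 4, 5, 4, 5, 4, 4
Total = 39

39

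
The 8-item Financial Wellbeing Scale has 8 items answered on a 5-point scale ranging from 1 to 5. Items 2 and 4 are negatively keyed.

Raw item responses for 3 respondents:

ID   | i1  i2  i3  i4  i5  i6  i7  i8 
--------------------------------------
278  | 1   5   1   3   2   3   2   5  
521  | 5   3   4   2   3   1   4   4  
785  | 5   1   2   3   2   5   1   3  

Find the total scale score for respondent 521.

28

Respondent 521 raw: 5, 3, 4, 2, 3, 1, 4, 4.
Reverse-coded (on a 1–5 scale, reversed = 6 − raw):
  item 1: 5
  item 2: 6 − 3 = 3
  item 3: 4
  item 4: 6 − 2 = 4
  item 5: 3
  item 6: 1
  item 7: 4
  item 8: 4
Sum = 5 + 3 + 4 + 4 + 3 + 1 + 4 + 4 = 28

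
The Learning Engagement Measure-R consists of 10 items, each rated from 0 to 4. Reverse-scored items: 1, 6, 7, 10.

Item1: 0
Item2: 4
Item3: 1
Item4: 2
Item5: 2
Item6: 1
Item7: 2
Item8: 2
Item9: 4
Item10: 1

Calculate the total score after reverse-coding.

27

Raw sum = 19. Reverse-scored items: 1, 6, 7, 10; their raw sum = 4.
Each reversal replaces raw with 4 − raw, changing the total by 4 − 2·raw per item.
Total = 19 + 4·4 − 2·4 = 19 + 16 − 8 = 27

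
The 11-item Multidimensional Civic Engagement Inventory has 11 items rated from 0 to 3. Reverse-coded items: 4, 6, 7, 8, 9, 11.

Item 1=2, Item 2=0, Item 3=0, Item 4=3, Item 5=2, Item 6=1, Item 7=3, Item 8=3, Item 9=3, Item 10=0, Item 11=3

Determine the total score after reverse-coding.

6

Reverse-coded items (reversed = (0+3) − raw = 3 − raw):
  item 4: 3 − 3 = 0
  item 6: 3 − 1 = 2
  item 7: 3 − 3 = 0
  item 8: 3 − 3 = 0
  item 9: 3 − 3 = 0
  item 11: 3 − 3 = 0
Scored responses: 2, 0, 0, 0, 2, 2, 0, 0, 0, 0, 0
Total = 2 + 0 + 0 + 0 + 2 + 2 + 0 + 0 + 0 + 0 + 0 = 6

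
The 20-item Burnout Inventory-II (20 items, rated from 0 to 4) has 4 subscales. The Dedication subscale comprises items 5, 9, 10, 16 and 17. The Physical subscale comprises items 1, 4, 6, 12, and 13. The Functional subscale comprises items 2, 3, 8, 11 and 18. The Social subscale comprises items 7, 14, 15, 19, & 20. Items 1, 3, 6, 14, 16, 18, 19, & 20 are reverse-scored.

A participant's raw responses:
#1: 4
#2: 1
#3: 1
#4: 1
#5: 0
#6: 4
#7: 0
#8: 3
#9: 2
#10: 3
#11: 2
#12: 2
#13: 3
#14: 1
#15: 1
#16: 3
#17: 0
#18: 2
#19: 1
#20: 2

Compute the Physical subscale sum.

Physical items: 1, 4, 6, 12, 13.
Of these, items 1 & 6 are reverse-scored; reverse-coded value = 4 − response.
  item 1: 4 − 4 = 0
  item 4: 1
  item 6: 4 − 4 = 0
  item 12: 2
  item 13: 3
Sum = 0 + 1 + 0 + 2 + 3 = 6

6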